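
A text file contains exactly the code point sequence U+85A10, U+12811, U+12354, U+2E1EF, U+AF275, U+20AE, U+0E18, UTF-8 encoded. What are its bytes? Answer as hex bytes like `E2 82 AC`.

U+85A10: 4-byte form → F2 85 A8 90.
U+12811: 4-byte form → F0 92 A0 91.
U+12354: 4-byte form → F0 92 8D 94.
U+2E1EF: 4-byte form → F0 AE 87 AF.
U+AF275: 4-byte form → F2 AF 89 B5.
U+20AE: 3-byte form → E2 82 AE.
U+0E18: 3-byte form → E0 B8 98.
Concatenated (26 bytes): F2 85 A8 90 F0 92 A0 91 F0 92 8D 94 F0 AE 87 AF F2 AF 89 B5 E2 82 AE E0 B8 98.

F2 85 A8 90 F0 92 A0 91 F0 92 8D 94 F0 AE 87 AF F2 AF 89 B5 E2 82 AE E0 B8 98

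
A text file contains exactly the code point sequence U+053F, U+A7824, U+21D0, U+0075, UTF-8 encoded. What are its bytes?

U+053F: 2-byte form → D4 BF.
U+A7824: 4-byte form → F2 A7 A0 A4.
U+21D0: 3-byte form → E2 87 90.
U+0075: 1-byte form → 75.
Concatenated (10 bytes): D4 BF F2 A7 A0 A4 E2 87 90 75.

D4 BF F2 A7 A0 A4 E2 87 90 75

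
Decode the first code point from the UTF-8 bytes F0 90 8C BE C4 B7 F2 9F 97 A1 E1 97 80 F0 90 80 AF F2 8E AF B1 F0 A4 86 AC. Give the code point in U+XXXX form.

U+1033E

Offset 0: leading byte 0xF0 = 11110000 → 4-byte char #1 = F0 90 8C BE.
Leading byte 0xF0 = 11110000 matches 11110xxx → 4-byte sequence.
Byte 1: 0xF0 = 11110000, payload 000 (3 bits).
Byte 2: 0x90 = 10010000 (10xxxxxx ✓), payload 010000.
Byte 3: 0x8C = 10001100 (10xxxxxx ✓), payload 001100.
Byte 4: 0xBE = 10111110 (10xxxxxx ✓), payload 111110.
Concatenate: 000010000001100111110 = 0x1033E (21 bits → U+1033E).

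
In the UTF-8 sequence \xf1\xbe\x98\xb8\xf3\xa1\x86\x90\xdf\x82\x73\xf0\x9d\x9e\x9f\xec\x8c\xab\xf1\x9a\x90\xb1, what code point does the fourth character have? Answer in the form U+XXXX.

U+0073

Offset 0: leading byte 0xF1 = 11110001 → 4-byte char #1 = F1 BE 98 B8.
Offset 4: leading byte 0xF3 = 11110011 → 4-byte char #2 = F3 A1 86 90.
Offset 8: leading byte 0xDF = 11011111 → 2-byte char #3 = DF 82.
Offset 10: leading byte 0x73 = 01110011 → 1-byte char #4 = 73.
Leading byte 0x73 = 01110011 matches 0xxxxxxx → 1-byte sequence.
Byte 1: 0x73 = 01110011, payload 1110011 (7 bits).
Concatenate: 1110011 = 0x73 (7 bits → U+0073).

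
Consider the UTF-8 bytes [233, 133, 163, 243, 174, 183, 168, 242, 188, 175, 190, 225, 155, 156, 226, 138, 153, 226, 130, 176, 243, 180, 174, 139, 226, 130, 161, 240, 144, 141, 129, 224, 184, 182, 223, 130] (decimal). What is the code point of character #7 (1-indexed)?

U+F4B8B

Offset 0: leading byte 0xE9 = 11101001 → 3-byte char #1 = E9 85 A3.
Offset 3: leading byte 0xF3 = 11110011 → 4-byte char #2 = F3 AE B7 A8.
Offset 7: leading byte 0xF2 = 11110010 → 4-byte char #3 = F2 BC AF BE.
Offset 11: leading byte 0xE1 = 11100001 → 3-byte char #4 = E1 9B 9C.
Offset 14: leading byte 0xE2 = 11100010 → 3-byte char #5 = E2 8A 99.
Offset 17: leading byte 0xE2 = 11100010 → 3-byte char #6 = E2 82 B0.
Offset 20: leading byte 0xF3 = 11110011 → 4-byte char #7 = F3 B4 AE 8B.
Leading byte 0xF3 = 11110011 matches 11110xxx → 4-byte sequence.
Byte 1: 0xF3 = 11110011, payload 011 (3 bits).
Byte 2: 0xB4 = 10110100 (10xxxxxx ✓), payload 110100.
Byte 3: 0xAE = 10101110 (10xxxxxx ✓), payload 101110.
Byte 4: 0x8B = 10001011 (10xxxxxx ✓), payload 001011.
Concatenate: 011110100101110001011 = 0xF4B8B (21 bits → U+F4B8B).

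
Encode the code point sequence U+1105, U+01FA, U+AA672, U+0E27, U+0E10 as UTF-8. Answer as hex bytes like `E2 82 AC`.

E1 84 85 C7 BA F2 AA 99 B2 E0 B8 A7 E0 B8 90

U+1105: 3-byte form → E1 84 85.
U+01FA: 2-byte form → C7 BA.
U+AA672: 4-byte form → F2 AA 99 B2.
U+0E27: 3-byte form → E0 B8 A7.
U+0E10: 3-byte form → E0 B8 90.
Concatenated (15 bytes): E1 84 85 C7 BA F2 AA 99 B2 E0 B8 A7 E0 B8 90.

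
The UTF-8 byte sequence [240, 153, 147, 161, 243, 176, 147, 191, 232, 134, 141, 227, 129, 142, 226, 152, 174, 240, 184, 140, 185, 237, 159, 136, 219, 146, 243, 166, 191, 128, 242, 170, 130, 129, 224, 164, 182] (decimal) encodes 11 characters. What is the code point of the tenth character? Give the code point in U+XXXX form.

U+AA081

Offset 0: leading byte 0xF0 = 11110000 → 4-byte char #1 = F0 99 93 A1.
Offset 4: leading byte 0xF3 = 11110011 → 4-byte char #2 = F3 B0 93 BF.
Offset 8: leading byte 0xE8 = 11101000 → 3-byte char #3 = E8 86 8D.
Offset 11: leading byte 0xE3 = 11100011 → 3-byte char #4 = E3 81 8E.
Offset 14: leading byte 0xE2 = 11100010 → 3-byte char #5 = E2 98 AE.
Offset 17: leading byte 0xF0 = 11110000 → 4-byte char #6 = F0 B8 8C B9.
Offset 21: leading byte 0xED = 11101101 → 3-byte char #7 = ED 9F 88.
Offset 24: leading byte 0xDB = 11011011 → 2-byte char #8 = DB 92.
Offset 26: leading byte 0xF3 = 11110011 → 4-byte char #9 = F3 A6 BF 80.
Offset 30: leading byte 0xF2 = 11110010 → 4-byte char #10 = F2 AA 82 81.
Leading byte 0xF2 = 11110010 matches 11110xxx → 4-byte sequence.
Byte 1: 0xF2 = 11110010, payload 010 (3 bits).
Byte 2: 0xAA = 10101010 (10xxxxxx ✓), payload 101010.
Byte 3: 0x82 = 10000010 (10xxxxxx ✓), payload 000010.
Byte 4: 0x81 = 10000001 (10xxxxxx ✓), payload 000001.
Concatenate: 010101010000010000001 = 0xAA081 (21 bits → U+AA081).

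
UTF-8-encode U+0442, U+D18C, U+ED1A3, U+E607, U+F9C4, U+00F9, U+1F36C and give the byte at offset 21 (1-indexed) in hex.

1-indexed offset 21 is 0-indexed offset 20.
U+0442 → 2-byte form D1 82 at offsets 0–1.
U+D18C → 3-byte form ED 86 8C at offsets 2–4.
U+ED1A3 → 4-byte form F3 AD 86 A3 at offsets 5–8.
U+E607 → 3-byte form EE 98 87 at offsets 9–11.
U+F9C4 → 3-byte form EF A7 84 at offsets 12–14.
U+00F9 → 2-byte form C3 B9 at offsets 15–16.
U+1F36C → 4-byte form F0 9F 8D AC at offsets 17–20.
Offset 20 falls in char 7's range; it's byte 4 of F0 9F 8D AC = 0xAC.

0xAC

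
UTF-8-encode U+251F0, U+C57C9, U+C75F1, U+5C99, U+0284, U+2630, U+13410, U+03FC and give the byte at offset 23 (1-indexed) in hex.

0x90

1-indexed offset 23 is 0-indexed offset 22.
U+251F0 → 4-byte form F0 A5 87 B0 at offsets 0–3.
U+C57C9 → 4-byte form F3 85 9F 89 at offsets 4–7.
U+C75F1 → 4-byte form F3 87 97 B1 at offsets 8–11.
U+5C99 → 3-byte form E5 B2 99 at offsets 12–14.
U+0284 → 2-byte form CA 84 at offsets 15–16.
U+2630 → 3-byte form E2 98 B0 at offsets 17–19.
U+13410 → 4-byte form F0 93 90 90 at offsets 20–23.
Offset 22 falls in char 7's range; it's byte 3 of F0 93 90 90 = 0x90.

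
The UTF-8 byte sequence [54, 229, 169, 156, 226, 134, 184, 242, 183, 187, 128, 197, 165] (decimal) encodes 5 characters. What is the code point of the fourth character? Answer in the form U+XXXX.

U+B7EC0

Offset 0: leading byte 0x36 = 00110110 → 1-byte char #1 = 36.
Offset 1: leading byte 0xE5 = 11100101 → 3-byte char #2 = E5 A9 9C.
Offset 4: leading byte 0xE2 = 11100010 → 3-byte char #3 = E2 86 B8.
Offset 7: leading byte 0xF2 = 11110010 → 4-byte char #4 = F2 B7 BB 80.
Leading byte 0xF2 = 11110010 matches 11110xxx → 4-byte sequence.
Byte 1: 0xF2 = 11110010, payload 010 (3 bits).
Byte 2: 0xB7 = 10110111 (10xxxxxx ✓), payload 110111.
Byte 3: 0xBB = 10111011 (10xxxxxx ✓), payload 111011.
Byte 4: 0x80 = 10000000 (10xxxxxx ✓), payload 000000.
Concatenate: 010110111111011000000 = 0xB7EC0 (21 bits → U+B7EC0).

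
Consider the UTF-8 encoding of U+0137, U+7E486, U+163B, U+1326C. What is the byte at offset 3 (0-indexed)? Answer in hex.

U+0137 → 2-byte form C4 B7 at offsets 0–1.
U+7E486 → 4-byte form F1 BE 92 86 at offsets 2–5.
Offset 3 falls in char 2's range; it's byte 2 of F1 BE 92 86 = 0xBE.

0xBE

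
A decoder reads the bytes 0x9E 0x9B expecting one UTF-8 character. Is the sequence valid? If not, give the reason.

invalid (continuation byte with no leading byte)

Byte 0x9E = 10011110 has the form 10xxxxxx — a continuation byte — but there is no preceding leading byte.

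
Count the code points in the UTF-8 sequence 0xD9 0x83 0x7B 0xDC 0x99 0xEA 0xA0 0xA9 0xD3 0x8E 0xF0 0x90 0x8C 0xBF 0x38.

Byte at offset 0: 0xD9 = 11011001 → 2-byte char (#1). Advance 2.
Byte at offset 2: 0x7B = 01111011 → 1-byte char (#2). Advance 1.
Byte at offset 3: 0xDC = 11011100 → 2-byte char (#3). Advance 2.
Byte at offset 5: 0xEA = 11101010 → 3-byte char (#4). Advance 3.
Byte at offset 8: 0xD3 = 11010011 → 2-byte char (#5). Advance 2.
Byte at offset 10: 0xF0 = 11110000 → 4-byte char (#6). Advance 4.
Byte at offset 14: 0x38 = 00111000 → 1-byte char (#7). Advance 1.
Reached end at offset 15 after 7 code points.

7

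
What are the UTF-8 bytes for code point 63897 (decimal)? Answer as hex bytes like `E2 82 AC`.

EF A6 99

U+F999 = 0xF999 = 63897 decimal. In range U+0800–U+FFFF → 3-byte form: 1110xxxx 10xxxxxx 10xxxxxx.
Binary (16 bits): 1111100110011001.
Split 4+6+6: 1111 | 100110 | 011001.
Byte 1: 11101111 = 0xEF.
Byte 2: 10100110 = 0xA6.
Byte 3: 10011001 = 0x99.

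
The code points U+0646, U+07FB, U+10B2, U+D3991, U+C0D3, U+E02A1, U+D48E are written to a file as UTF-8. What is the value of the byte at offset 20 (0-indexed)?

U+0646 → 2-byte form D9 86 at offsets 0–1.
U+07FB → 2-byte form DF BB at offsets 2–3.
U+10B2 → 3-byte form E1 82 B2 at offsets 4–6.
U+D3991 → 4-byte form F3 93 A6 91 at offsets 7–10.
U+C0D3 → 3-byte form EC 83 93 at offsets 11–13.
U+E02A1 → 4-byte form F3 A0 8A A1 at offsets 14–17.
U+D48E → 3-byte form ED 92 8E at offsets 18–20.
Offset 20 falls in char 7's range; it's byte 3 of ED 92 8E = 0x8E.

0x8E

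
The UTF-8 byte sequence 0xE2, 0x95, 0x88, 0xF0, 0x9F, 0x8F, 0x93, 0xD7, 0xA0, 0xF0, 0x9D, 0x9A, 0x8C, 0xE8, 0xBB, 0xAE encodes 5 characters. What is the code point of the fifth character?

U+8EEE

Offset 0: leading byte 0xE2 = 11100010 → 3-byte char #1 = E2 95 88.
Offset 3: leading byte 0xF0 = 11110000 → 4-byte char #2 = F0 9F 8F 93.
Offset 7: leading byte 0xD7 = 11010111 → 2-byte char #3 = D7 A0.
Offset 9: leading byte 0xF0 = 11110000 → 4-byte char #4 = F0 9D 9A 8C.
Offset 13: leading byte 0xE8 = 11101000 → 3-byte char #5 = E8 BB AE.
Leading byte 0xE8 = 11101000 matches 1110xxxx → 3-byte sequence.
Byte 1: 0xE8 = 11101000, payload 1000 (4 bits).
Byte 2: 0xBB = 10111011 (10xxxxxx ✓), payload 111011.
Byte 3: 0xAE = 10101110 (10xxxxxx ✓), payload 101110.
Concatenate: 1000111011101110 = 0x8EEE (16 bits → U+8EEE).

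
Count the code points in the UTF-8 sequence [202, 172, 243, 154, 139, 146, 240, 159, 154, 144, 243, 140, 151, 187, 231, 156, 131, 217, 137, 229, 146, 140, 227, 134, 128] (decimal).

Byte at offset 0: 0xCA = 11001010 → 2-byte char (#1). Advance 2.
Byte at offset 2: 0xF3 = 11110011 → 4-byte char (#2). Advance 4.
Byte at offset 6: 0xF0 = 11110000 → 4-byte char (#3). Advance 4.
Byte at offset 10: 0xF3 = 11110011 → 4-byte char (#4). Advance 4.
Byte at offset 14: 0xE7 = 11100111 → 3-byte char (#5). Advance 3.
Byte at offset 17: 0xD9 = 11011001 → 2-byte char (#6). Advance 2.
Byte at offset 19: 0xE5 = 11100101 → 3-byte char (#7). Advance 3.
Byte at offset 22: 0xE3 = 11100011 → 3-byte char (#8). Advance 3.
Reached end at offset 25 after 8 code points.

8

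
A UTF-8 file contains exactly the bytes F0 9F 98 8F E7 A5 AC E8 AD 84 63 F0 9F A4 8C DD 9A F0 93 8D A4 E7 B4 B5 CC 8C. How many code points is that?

Byte at offset 0: 0xF0 = 11110000 → 4-byte char (#1). Advance 4.
Byte at offset 4: 0xE7 = 11100111 → 3-byte char (#2). Advance 3.
Byte at offset 7: 0xE8 = 11101000 → 3-byte char (#3). Advance 3.
Byte at offset 10: 0x63 = 01100011 → 1-byte char (#4). Advance 1.
Byte at offset 11: 0xF0 = 11110000 → 4-byte char (#5). Advance 4.
Byte at offset 15: 0xDD = 11011101 → 2-byte char (#6). Advance 2.
Byte at offset 17: 0xF0 = 11110000 → 4-byte char (#7). Advance 4.
Byte at offset 21: 0xE7 = 11100111 → 3-byte char (#8). Advance 3.
Byte at offset 24: 0xCC = 11001100 → 2-byte char (#9). Advance 2.
Reached end at offset 26 after 9 code points.

9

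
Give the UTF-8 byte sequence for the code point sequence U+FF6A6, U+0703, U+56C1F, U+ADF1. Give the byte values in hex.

F3 BF 9A A6 DC 83 F1 96 B0 9F EA B7 B1

U+FF6A6: 4-byte form → F3 BF 9A A6.
U+0703: 2-byte form → DC 83.
U+56C1F: 4-byte form → F1 96 B0 9F.
U+ADF1: 3-byte form → EA B7 B1.
Concatenated (13 bytes): F3 BF 9A A6 DC 83 F1 96 B0 9F EA B7 B1.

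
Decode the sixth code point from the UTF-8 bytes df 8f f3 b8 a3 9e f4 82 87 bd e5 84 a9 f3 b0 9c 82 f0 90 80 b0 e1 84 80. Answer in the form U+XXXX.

U+10030

Offset 0: leading byte 0xDF = 11011111 → 2-byte char #1 = DF 8F.
Offset 2: leading byte 0xF3 = 11110011 → 4-byte char #2 = F3 B8 A3 9E.
Offset 6: leading byte 0xF4 = 11110100 → 4-byte char #3 = F4 82 87 BD.
Offset 10: leading byte 0xE5 = 11100101 → 3-byte char #4 = E5 84 A9.
Offset 13: leading byte 0xF3 = 11110011 → 4-byte char #5 = F3 B0 9C 82.
Offset 17: leading byte 0xF0 = 11110000 → 4-byte char #6 = F0 90 80 B0.
Leading byte 0xF0 = 11110000 matches 11110xxx → 4-byte sequence.
Byte 1: 0xF0 = 11110000, payload 000 (3 bits).
Byte 2: 0x90 = 10010000 (10xxxxxx ✓), payload 010000.
Byte 3: 0x80 = 10000000 (10xxxxxx ✓), payload 000000.
Byte 4: 0xB0 = 10110000 (10xxxxxx ✓), payload 110000.
Concatenate: 000010000000000110000 = 0x10030 (21 bits → U+10030).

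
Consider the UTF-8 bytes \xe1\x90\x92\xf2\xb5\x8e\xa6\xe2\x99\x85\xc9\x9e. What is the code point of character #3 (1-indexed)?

Offset 0: leading byte 0xE1 = 11100001 → 3-byte char #1 = E1 90 92.
Offset 3: leading byte 0xF2 = 11110010 → 4-byte char #2 = F2 B5 8E A6.
Offset 7: leading byte 0xE2 = 11100010 → 3-byte char #3 = E2 99 85.
Leading byte 0xE2 = 11100010 matches 1110xxxx → 3-byte sequence.
Byte 1: 0xE2 = 11100010, payload 0010 (4 bits).
Byte 2: 0x99 = 10011001 (10xxxxxx ✓), payload 011001.
Byte 3: 0x85 = 10000101 (10xxxxxx ✓), payload 000101.
Concatenate: 0010011001000101 = 0x2645 (16 bits → U+2645).

U+2645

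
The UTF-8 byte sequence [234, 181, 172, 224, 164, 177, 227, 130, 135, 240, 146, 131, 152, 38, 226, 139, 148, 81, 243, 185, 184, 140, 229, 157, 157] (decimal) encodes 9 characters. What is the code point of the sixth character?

Offset 0: leading byte 0xEA = 11101010 → 3-byte char #1 = EA B5 AC.
Offset 3: leading byte 0xE0 = 11100000 → 3-byte char #2 = E0 A4 B1.
Offset 6: leading byte 0xE3 = 11100011 → 3-byte char #3 = E3 82 87.
Offset 9: leading byte 0xF0 = 11110000 → 4-byte char #4 = F0 92 83 98.
Offset 13: leading byte 0x26 = 00100110 → 1-byte char #5 = 26.
Offset 14: leading byte 0xE2 = 11100010 → 3-byte char #6 = E2 8B 94.
Leading byte 0xE2 = 11100010 matches 1110xxxx → 3-byte sequence.
Byte 1: 0xE2 = 11100010, payload 0010 (4 bits).
Byte 2: 0x8B = 10001011 (10xxxxxx ✓), payload 001011.
Byte 3: 0x94 = 10010100 (10xxxxxx ✓), payload 010100.
Concatenate: 0010001011010100 = 0x22D4 (16 bits → U+22D4).

U+22D4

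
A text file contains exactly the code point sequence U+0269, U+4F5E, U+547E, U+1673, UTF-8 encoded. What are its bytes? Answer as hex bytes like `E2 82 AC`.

U+0269: 2-byte form → C9 A9.
U+4F5E: 3-byte form → E4 BD 9E.
U+547E: 3-byte form → E5 91 BE.
U+1673: 3-byte form → E1 99 B3.
Concatenated (11 bytes): C9 A9 E4 BD 9E E5 91 BE E1 99 B3.

C9 A9 E4 BD 9E E5 91 BE E1 99 B3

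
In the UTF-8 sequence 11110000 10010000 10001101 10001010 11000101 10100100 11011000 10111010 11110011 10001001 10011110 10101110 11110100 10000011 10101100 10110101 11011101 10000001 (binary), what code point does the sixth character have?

U+0741

Offset 0: leading byte 0xF0 = 11110000 → 4-byte char #1 = F0 90 8D 8A.
Offset 4: leading byte 0xC5 = 11000101 → 2-byte char #2 = C5 A4.
Offset 6: leading byte 0xD8 = 11011000 → 2-byte char #3 = D8 BA.
Offset 8: leading byte 0xF3 = 11110011 → 4-byte char #4 = F3 89 9E AE.
Offset 12: leading byte 0xF4 = 11110100 → 4-byte char #5 = F4 83 AC B5.
Offset 16: leading byte 0xDD = 11011101 → 2-byte char #6 = DD 81.
Leading byte 0xDD = 11011101 matches 110xxxxx → 2-byte sequence.
Byte 1: 0xDD = 11011101, payload 11101 (5 bits).
Byte 2: 0x81 = 10000001 (10xxxxxx ✓), payload 000001.
Concatenate: 11101000001 = 0x741 (11 bits → U+0741).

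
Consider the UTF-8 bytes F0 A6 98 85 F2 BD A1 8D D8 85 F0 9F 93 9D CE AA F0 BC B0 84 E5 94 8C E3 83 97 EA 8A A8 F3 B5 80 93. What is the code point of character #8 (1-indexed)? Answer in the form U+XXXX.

Offset 0: leading byte 0xF0 = 11110000 → 4-byte char #1 = F0 A6 98 85.
Offset 4: leading byte 0xF2 = 11110010 → 4-byte char #2 = F2 BD A1 8D.
Offset 8: leading byte 0xD8 = 11011000 → 2-byte char #3 = D8 85.
Offset 10: leading byte 0xF0 = 11110000 → 4-byte char #4 = F0 9F 93 9D.
Offset 14: leading byte 0xCE = 11001110 → 2-byte char #5 = CE AA.
Offset 16: leading byte 0xF0 = 11110000 → 4-byte char #6 = F0 BC B0 84.
Offset 20: leading byte 0xE5 = 11100101 → 3-byte char #7 = E5 94 8C.
Offset 23: leading byte 0xE3 = 11100011 → 3-byte char #8 = E3 83 97.
Leading byte 0xE3 = 11100011 matches 1110xxxx → 3-byte sequence.
Byte 1: 0xE3 = 11100011, payload 0011 (4 bits).
Byte 2: 0x83 = 10000011 (10xxxxxx ✓), payload 000011.
Byte 3: 0x97 = 10010111 (10xxxxxx ✓), payload 010111.
Concatenate: 0011000011010111 = 0x30D7 (16 bits → U+30D7).

U+30D7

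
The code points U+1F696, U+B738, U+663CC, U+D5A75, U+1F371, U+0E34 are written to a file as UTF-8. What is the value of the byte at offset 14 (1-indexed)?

0xA9

1-indexed offset 14 is 0-indexed offset 13.
U+1F696 → 4-byte form F0 9F 9A 96 at offsets 0–3.
U+B738 → 3-byte form EB 9C B8 at offsets 4–6.
U+663CC → 4-byte form F1 A6 8F 8C at offsets 7–10.
U+D5A75 → 4-byte form F3 95 A9 B5 at offsets 11–14.
Offset 13 falls in char 4's range; it's byte 3 of F3 95 A9 B5 = 0xA9.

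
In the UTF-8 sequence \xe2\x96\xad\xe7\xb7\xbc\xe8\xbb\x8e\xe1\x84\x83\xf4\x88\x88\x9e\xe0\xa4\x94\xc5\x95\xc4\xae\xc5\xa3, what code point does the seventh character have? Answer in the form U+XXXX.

U+0155

Offset 0: leading byte 0xE2 = 11100010 → 3-byte char #1 = E2 96 AD.
Offset 3: leading byte 0xE7 = 11100111 → 3-byte char #2 = E7 B7 BC.
Offset 6: leading byte 0xE8 = 11101000 → 3-byte char #3 = E8 BB 8E.
Offset 9: leading byte 0xE1 = 11100001 → 3-byte char #4 = E1 84 83.
Offset 12: leading byte 0xF4 = 11110100 → 4-byte char #5 = F4 88 88 9E.
Offset 16: leading byte 0xE0 = 11100000 → 3-byte char #6 = E0 A4 94.
Offset 19: leading byte 0xC5 = 11000101 → 2-byte char #7 = C5 95.
Leading byte 0xC5 = 11000101 matches 110xxxxx → 2-byte sequence.
Byte 1: 0xC5 = 11000101, payload 00101 (5 bits).
Byte 2: 0x95 = 10010101 (10xxxxxx ✓), payload 010101.
Concatenate: 00101010101 = 0x155 (11 bits → U+0155).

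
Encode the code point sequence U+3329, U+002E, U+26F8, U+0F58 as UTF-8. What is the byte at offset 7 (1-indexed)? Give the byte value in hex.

0xB8

1-indexed offset 7 is 0-indexed offset 6.
U+3329 → 3-byte form E3 8C A9 at offsets 0–2.
U+002E → 1-byte form 2E at offsets 3–3.
U+26F8 → 3-byte form E2 9B B8 at offsets 4–6.
Offset 6 falls in char 3's range; it's byte 3 of E2 9B B8 = 0xB8.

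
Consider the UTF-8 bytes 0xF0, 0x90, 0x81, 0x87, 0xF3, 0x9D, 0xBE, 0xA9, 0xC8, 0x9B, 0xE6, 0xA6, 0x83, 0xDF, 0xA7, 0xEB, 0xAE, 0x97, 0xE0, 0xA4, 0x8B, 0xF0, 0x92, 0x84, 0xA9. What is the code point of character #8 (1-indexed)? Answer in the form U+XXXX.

Offset 0: leading byte 0xF0 = 11110000 → 4-byte char #1 = F0 90 81 87.
Offset 4: leading byte 0xF3 = 11110011 → 4-byte char #2 = F3 9D BE A9.
Offset 8: leading byte 0xC8 = 11001000 → 2-byte char #3 = C8 9B.
Offset 10: leading byte 0xE6 = 11100110 → 3-byte char #4 = E6 A6 83.
Offset 13: leading byte 0xDF = 11011111 → 2-byte char #5 = DF A7.
Offset 15: leading byte 0xEB = 11101011 → 3-byte char #6 = EB AE 97.
Offset 18: leading byte 0xE0 = 11100000 → 3-byte char #7 = E0 A4 8B.
Offset 21: leading byte 0xF0 = 11110000 → 4-byte char #8 = F0 92 84 A9.
Leading byte 0xF0 = 11110000 matches 11110xxx → 4-byte sequence.
Byte 1: 0xF0 = 11110000, payload 000 (3 bits).
Byte 2: 0x92 = 10010010 (10xxxxxx ✓), payload 010010.
Byte 3: 0x84 = 10000100 (10xxxxxx ✓), payload 000100.
Byte 4: 0xA9 = 10101001 (10xxxxxx ✓), payload 101001.
Concatenate: 000010010000100101001 = 0x12129 (21 bits → U+12129).

U+12129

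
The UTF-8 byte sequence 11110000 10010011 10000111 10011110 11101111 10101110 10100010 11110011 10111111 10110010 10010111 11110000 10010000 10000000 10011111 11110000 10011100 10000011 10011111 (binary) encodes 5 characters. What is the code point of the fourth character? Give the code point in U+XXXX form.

U+1001F

Offset 0: leading byte 0xF0 = 11110000 → 4-byte char #1 = F0 93 87 9E.
Offset 4: leading byte 0xEF = 11101111 → 3-byte char #2 = EF AE A2.
Offset 7: leading byte 0xF3 = 11110011 → 4-byte char #3 = F3 BF B2 97.
Offset 11: leading byte 0xF0 = 11110000 → 4-byte char #4 = F0 90 80 9F.
Leading byte 0xF0 = 11110000 matches 11110xxx → 4-byte sequence.
Byte 1: 0xF0 = 11110000, payload 000 (3 bits).
Byte 2: 0x90 = 10010000 (10xxxxxx ✓), payload 010000.
Byte 3: 0x80 = 10000000 (10xxxxxx ✓), payload 000000.
Byte 4: 0x9F = 10011111 (10xxxxxx ✓), payload 011111.
Concatenate: 000010000000000011111 = 0x1001F (21 bits → U+1001F).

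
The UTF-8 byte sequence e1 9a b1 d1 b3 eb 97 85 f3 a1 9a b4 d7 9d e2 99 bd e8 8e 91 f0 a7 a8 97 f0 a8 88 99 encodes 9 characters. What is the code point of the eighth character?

Offset 0: leading byte 0xE1 = 11100001 → 3-byte char #1 = E1 9A B1.
Offset 3: leading byte 0xD1 = 11010001 → 2-byte char #2 = D1 B3.
Offset 5: leading byte 0xEB = 11101011 → 3-byte char #3 = EB 97 85.
Offset 8: leading byte 0xF3 = 11110011 → 4-byte char #4 = F3 A1 9A B4.
Offset 12: leading byte 0xD7 = 11010111 → 2-byte char #5 = D7 9D.
Offset 14: leading byte 0xE2 = 11100010 → 3-byte char #6 = E2 99 BD.
Offset 17: leading byte 0xE8 = 11101000 → 3-byte char #7 = E8 8E 91.
Offset 20: leading byte 0xF0 = 11110000 → 4-byte char #8 = F0 A7 A8 97.
Leading byte 0xF0 = 11110000 matches 11110xxx → 4-byte sequence.
Byte 1: 0xF0 = 11110000, payload 000 (3 bits).
Byte 2: 0xA7 = 10100111 (10xxxxxx ✓), payload 100111.
Byte 3: 0xA8 = 10101000 (10xxxxxx ✓), payload 101000.
Byte 4: 0x97 = 10010111 (10xxxxxx ✓), payload 010111.
Concatenate: 000100111101000010111 = 0x27A17 (21 bits → U+27A17).

U+27A17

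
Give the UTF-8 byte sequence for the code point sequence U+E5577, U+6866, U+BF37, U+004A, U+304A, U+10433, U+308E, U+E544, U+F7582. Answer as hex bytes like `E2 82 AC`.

F3 A5 95 B7 E6 A1 A6 EB BC B7 4A E3 81 8A F0 90 90 B3 E3 82 8E EE 95 84 F3 B7 96 82

U+E5577: 4-byte form → F3 A5 95 B7.
U+6866: 3-byte form → E6 A1 A6.
U+BF37: 3-byte form → EB BC B7.
U+004A: 1-byte form → 4A.
U+304A: 3-byte form → E3 81 8A.
U+10433: 4-byte form → F0 90 90 B3.
U+308E: 3-byte form → E3 82 8E.
U+E544: 3-byte form → EE 95 84.
U+F7582: 4-byte form → F3 B7 96 82.
Concatenated (28 bytes): F3 A5 95 B7 E6 A1 A6 EB BC B7 4A E3 81 8A F0 90 90 B3 E3 82 8E EE 95 84 F3 B7 96 82.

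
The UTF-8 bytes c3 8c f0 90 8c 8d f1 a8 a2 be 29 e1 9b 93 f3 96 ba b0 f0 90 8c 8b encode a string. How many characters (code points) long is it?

7

Byte at offset 0: 0xC3 = 11000011 → 2-byte char (#1). Advance 2.
Byte at offset 2: 0xF0 = 11110000 → 4-byte char (#2). Advance 4.
Byte at offset 6: 0xF1 = 11110001 → 4-byte char (#3). Advance 4.
Byte at offset 10: 0x29 = 00101001 → 1-byte char (#4). Advance 1.
Byte at offset 11: 0xE1 = 11100001 → 3-byte char (#5). Advance 3.
Byte at offset 14: 0xF3 = 11110011 → 4-byte char (#6). Advance 4.
Byte at offset 18: 0xF0 = 11110000 → 4-byte char (#7). Advance 4.
Reached end at offset 22 after 7 code points.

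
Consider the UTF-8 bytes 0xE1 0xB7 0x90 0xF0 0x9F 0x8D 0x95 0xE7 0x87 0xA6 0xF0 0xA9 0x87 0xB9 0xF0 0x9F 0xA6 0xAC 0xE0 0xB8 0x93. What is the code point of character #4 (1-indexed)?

U+291F9

Offset 0: leading byte 0xE1 = 11100001 → 3-byte char #1 = E1 B7 90.
Offset 3: leading byte 0xF0 = 11110000 → 4-byte char #2 = F0 9F 8D 95.
Offset 7: leading byte 0xE7 = 11100111 → 3-byte char #3 = E7 87 A6.
Offset 10: leading byte 0xF0 = 11110000 → 4-byte char #4 = F0 A9 87 B9.
Leading byte 0xF0 = 11110000 matches 11110xxx → 4-byte sequence.
Byte 1: 0xF0 = 11110000, payload 000 (3 bits).
Byte 2: 0xA9 = 10101001 (10xxxxxx ✓), payload 101001.
Byte 3: 0x87 = 10000111 (10xxxxxx ✓), payload 000111.
Byte 4: 0xB9 = 10111001 (10xxxxxx ✓), payload 111001.
Concatenate: 000101001000111111001 = 0x291F9 (21 bits → U+291F9).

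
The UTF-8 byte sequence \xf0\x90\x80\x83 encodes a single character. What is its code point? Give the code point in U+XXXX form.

Leading byte 0xF0 = 11110000 matches 11110xxx → 4-byte sequence.
Byte 1: 0xF0 = 11110000, payload 000 (3 bits).
Byte 2: 0x90 = 10010000 (10xxxxxx ✓), payload 010000.
Byte 3: 0x80 = 10000000 (10xxxxxx ✓), payload 000000.
Byte 4: 0x83 = 10000011 (10xxxxxx ✓), payload 000011.
Concatenate: 000010000000000000011 = 0x10003 (21 bits → U+10003).

U+10003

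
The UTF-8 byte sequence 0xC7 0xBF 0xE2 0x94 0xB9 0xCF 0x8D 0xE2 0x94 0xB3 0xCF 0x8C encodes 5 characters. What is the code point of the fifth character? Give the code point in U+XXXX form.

Offset 0: leading byte 0xC7 = 11000111 → 2-byte char #1 = C7 BF.
Offset 2: leading byte 0xE2 = 11100010 → 3-byte char #2 = E2 94 B9.
Offset 5: leading byte 0xCF = 11001111 → 2-byte char #3 = CF 8D.
Offset 7: leading byte 0xE2 = 11100010 → 3-byte char #4 = E2 94 B3.
Offset 10: leading byte 0xCF = 11001111 → 2-byte char #5 = CF 8C.
Leading byte 0xCF = 11001111 matches 110xxxxx → 2-byte sequence.
Byte 1: 0xCF = 11001111, payload 01111 (5 bits).
Byte 2: 0x8C = 10001100 (10xxxxxx ✓), payload 001100.
Concatenate: 01111001100 = 0x3CC (11 bits → U+03CC).

U+03CC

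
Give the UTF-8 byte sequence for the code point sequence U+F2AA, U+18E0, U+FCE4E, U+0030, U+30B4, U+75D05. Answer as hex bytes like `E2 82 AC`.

EF 8A AA E1 A3 A0 F3 BC B9 8E 30 E3 82 B4 F1 B5 B4 85

U+F2AA: 3-byte form → EF 8A AA.
U+18E0: 3-byte form → E1 A3 A0.
U+FCE4E: 4-byte form → F3 BC B9 8E.
U+0030: 1-byte form → 30.
U+30B4: 3-byte form → E3 82 B4.
U+75D05: 4-byte form → F1 B5 B4 85.
Concatenated (18 bytes): EF 8A AA E1 A3 A0 F3 BC B9 8E 30 E3 82 B4 F1 B5 B4 85.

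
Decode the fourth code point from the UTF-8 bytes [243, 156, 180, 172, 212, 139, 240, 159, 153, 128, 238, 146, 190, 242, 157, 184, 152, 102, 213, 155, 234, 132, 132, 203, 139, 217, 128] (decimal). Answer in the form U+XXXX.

U+E4BE

Offset 0: leading byte 0xF3 = 11110011 → 4-byte char #1 = F3 9C B4 AC.
Offset 4: leading byte 0xD4 = 11010100 → 2-byte char #2 = D4 8B.
Offset 6: leading byte 0xF0 = 11110000 → 4-byte char #3 = F0 9F 99 80.
Offset 10: leading byte 0xEE = 11101110 → 3-byte char #4 = EE 92 BE.
Leading byte 0xEE = 11101110 matches 1110xxxx → 3-byte sequence.
Byte 1: 0xEE = 11101110, payload 1110 (4 bits).
Byte 2: 0x92 = 10010010 (10xxxxxx ✓), payload 010010.
Byte 3: 0xBE = 10111110 (10xxxxxx ✓), payload 111110.
Concatenate: 1110010010111110 = 0xE4BE (16 bits → U+E4BE).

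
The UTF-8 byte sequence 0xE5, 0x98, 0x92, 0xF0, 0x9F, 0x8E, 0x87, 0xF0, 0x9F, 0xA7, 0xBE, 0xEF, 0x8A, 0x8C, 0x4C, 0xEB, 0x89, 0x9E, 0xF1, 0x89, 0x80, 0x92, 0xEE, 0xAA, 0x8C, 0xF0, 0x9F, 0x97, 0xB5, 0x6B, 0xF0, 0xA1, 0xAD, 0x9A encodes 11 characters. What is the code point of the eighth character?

U+EA8C

Offset 0: leading byte 0xE5 = 11100101 → 3-byte char #1 = E5 98 92.
Offset 3: leading byte 0xF0 = 11110000 → 4-byte char #2 = F0 9F 8E 87.
Offset 7: leading byte 0xF0 = 11110000 → 4-byte char #3 = F0 9F A7 BE.
Offset 11: leading byte 0xEF = 11101111 → 3-byte char #4 = EF 8A 8C.
Offset 14: leading byte 0x4C = 01001100 → 1-byte char #5 = 4C.
Offset 15: leading byte 0xEB = 11101011 → 3-byte char #6 = EB 89 9E.
Offset 18: leading byte 0xF1 = 11110001 → 4-byte char #7 = F1 89 80 92.
Offset 22: leading byte 0xEE = 11101110 → 3-byte char #8 = EE AA 8C.
Leading byte 0xEE = 11101110 matches 1110xxxx → 3-byte sequence.
Byte 1: 0xEE = 11101110, payload 1110 (4 bits).
Byte 2: 0xAA = 10101010 (10xxxxxx ✓), payload 101010.
Byte 3: 0x8C = 10001100 (10xxxxxx ✓), payload 001100.
Concatenate: 1110101010001100 = 0xEA8C (16 bits → U+EA8C).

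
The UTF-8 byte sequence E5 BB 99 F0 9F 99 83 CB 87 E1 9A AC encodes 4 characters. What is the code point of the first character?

Offset 0: leading byte 0xE5 = 11100101 → 3-byte char #1 = E5 BB 99.
Leading byte 0xE5 = 11100101 matches 1110xxxx → 3-byte sequence.
Byte 1: 0xE5 = 11100101, payload 0101 (4 bits).
Byte 2: 0xBB = 10111011 (10xxxxxx ✓), payload 111011.
Byte 3: 0x99 = 10011001 (10xxxxxx ✓), payload 011001.
Concatenate: 0101111011011001 = 0x5ED9 (16 bits → U+5ED9).

U+5ED9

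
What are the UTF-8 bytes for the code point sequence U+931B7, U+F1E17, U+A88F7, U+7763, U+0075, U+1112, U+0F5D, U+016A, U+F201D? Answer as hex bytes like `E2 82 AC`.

F2 93 86 B7 F3 B1 B8 97 F2 A8 A3 B7 E7 9D A3 75 E1 84 92 E0 BD 9D C5 AA F3 B2 80 9D

U+931B7: 4-byte form → F2 93 86 B7.
U+F1E17: 4-byte form → F3 B1 B8 97.
U+A88F7: 4-byte form → F2 A8 A3 B7.
U+7763: 3-byte form → E7 9D A3.
U+0075: 1-byte form → 75.
U+1112: 3-byte form → E1 84 92.
U+0F5D: 3-byte form → E0 BD 9D.
U+016A: 2-byte form → C5 AA.
U+F201D: 4-byte form → F3 B2 80 9D.
Concatenated (28 bytes): F2 93 86 B7 F3 B1 B8 97 F2 A8 A3 B7 E7 9D A3 75 E1 84 92 E0 BD 9D C5 AA F3 B2 80 9D.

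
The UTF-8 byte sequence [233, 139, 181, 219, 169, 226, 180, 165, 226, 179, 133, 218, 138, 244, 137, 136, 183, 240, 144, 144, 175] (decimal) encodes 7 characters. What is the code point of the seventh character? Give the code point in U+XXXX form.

U+1042F

Offset 0: leading byte 0xE9 = 11101001 → 3-byte char #1 = E9 8B B5.
Offset 3: leading byte 0xDB = 11011011 → 2-byte char #2 = DB A9.
Offset 5: leading byte 0xE2 = 11100010 → 3-byte char #3 = E2 B4 A5.
Offset 8: leading byte 0xE2 = 11100010 → 3-byte char #4 = E2 B3 85.
Offset 11: leading byte 0xDA = 11011010 → 2-byte char #5 = DA 8A.
Offset 13: leading byte 0xF4 = 11110100 → 4-byte char #6 = F4 89 88 B7.
Offset 17: leading byte 0xF0 = 11110000 → 4-byte char #7 = F0 90 90 AF.
Leading byte 0xF0 = 11110000 matches 11110xxx → 4-byte sequence.
Byte 1: 0xF0 = 11110000, payload 000 (3 bits).
Byte 2: 0x90 = 10010000 (10xxxxxx ✓), payload 010000.
Byte 3: 0x90 = 10010000 (10xxxxxx ✓), payload 010000.
Byte 4: 0xAF = 10101111 (10xxxxxx ✓), payload 101111.
Concatenate: 000010000010000101111 = 0x1042F (21 bits → U+1042F).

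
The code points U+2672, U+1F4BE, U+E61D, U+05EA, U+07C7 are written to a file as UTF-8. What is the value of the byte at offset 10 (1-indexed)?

0x9D

1-indexed offset 10 is 0-indexed offset 9.
U+2672 → 3-byte form E2 99 B2 at offsets 0–2.
U+1F4BE → 4-byte form F0 9F 92 BE at offsets 3–6.
U+E61D → 3-byte form EE 98 9D at offsets 7–9.
Offset 9 falls in char 3's range; it's byte 3 of EE 98 9D = 0x9D.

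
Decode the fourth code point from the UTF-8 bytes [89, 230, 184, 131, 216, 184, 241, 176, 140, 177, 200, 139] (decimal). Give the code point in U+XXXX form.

Offset 0: leading byte 0x59 = 01011001 → 1-byte char #1 = 59.
Offset 1: leading byte 0xE6 = 11100110 → 3-byte char #2 = E6 B8 83.
Offset 4: leading byte 0xD8 = 11011000 → 2-byte char #3 = D8 B8.
Offset 6: leading byte 0xF1 = 11110001 → 4-byte char #4 = F1 B0 8C B1.
Leading byte 0xF1 = 11110001 matches 11110xxx → 4-byte sequence.
Byte 1: 0xF1 = 11110001, payload 001 (3 bits).
Byte 2: 0xB0 = 10110000 (10xxxxxx ✓), payload 110000.
Byte 3: 0x8C = 10001100 (10xxxxxx ✓), payload 001100.
Byte 4: 0xB1 = 10110001 (10xxxxxx ✓), payload 110001.
Concatenate: 001110000001100110001 = 0x70331 (21 bits → U+70331).

U+70331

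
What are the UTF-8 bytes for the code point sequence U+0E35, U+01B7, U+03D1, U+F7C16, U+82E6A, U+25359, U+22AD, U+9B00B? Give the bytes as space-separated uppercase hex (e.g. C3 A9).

U+0E35: 3-byte form → E0 B8 B5.
U+01B7: 2-byte form → C6 B7.
U+03D1: 2-byte form → CF 91.
U+F7C16: 4-byte form → F3 B7 B0 96.
U+82E6A: 4-byte form → F2 82 B9 AA.
U+25359: 4-byte form → F0 A5 8D 99.
U+22AD: 3-byte form → E2 8A AD.
U+9B00B: 4-byte form → F2 9B 80 8B.
Concatenated (26 bytes): E0 B8 B5 C6 B7 CF 91 F3 B7 B0 96 F2 82 B9 AA F0 A5 8D 99 E2 8A AD F2 9B 80 8B.

E0 B8 B5 C6 B7 CF 91 F3 B7 B0 96 F2 82 B9 AA F0 A5 8D 99 E2 8A AD F2 9B 80 8B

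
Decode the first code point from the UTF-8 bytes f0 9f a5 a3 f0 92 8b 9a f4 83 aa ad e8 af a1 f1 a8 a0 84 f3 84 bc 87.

U+1F963

Offset 0: leading byte 0xF0 = 11110000 → 4-byte char #1 = F0 9F A5 A3.
Leading byte 0xF0 = 11110000 matches 11110xxx → 4-byte sequence.
Byte 1: 0xF0 = 11110000, payload 000 (3 bits).
Byte 2: 0x9F = 10011111 (10xxxxxx ✓), payload 011111.
Byte 3: 0xA5 = 10100101 (10xxxxxx ✓), payload 100101.
Byte 4: 0xA3 = 10100011 (10xxxxxx ✓), payload 100011.
Concatenate: 000011111100101100011 = 0x1F963 (21 bits → U+1F963).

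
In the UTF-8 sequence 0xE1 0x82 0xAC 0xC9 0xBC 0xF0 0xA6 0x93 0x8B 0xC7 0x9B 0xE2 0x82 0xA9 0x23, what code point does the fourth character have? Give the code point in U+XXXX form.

Offset 0: leading byte 0xE1 = 11100001 → 3-byte char #1 = E1 82 AC.
Offset 3: leading byte 0xC9 = 11001001 → 2-byte char #2 = C9 BC.
Offset 5: leading byte 0xF0 = 11110000 → 4-byte char #3 = F0 A6 93 8B.
Offset 9: leading byte 0xC7 = 11000111 → 2-byte char #4 = C7 9B.
Leading byte 0xC7 = 11000111 matches 110xxxxx → 2-byte sequence.
Byte 1: 0xC7 = 11000111, payload 00111 (5 bits).
Byte 2: 0x9B = 10011011 (10xxxxxx ✓), payload 011011.
Concatenate: 00111011011 = 0x1DB (11 bits → U+01DB).

U+01DB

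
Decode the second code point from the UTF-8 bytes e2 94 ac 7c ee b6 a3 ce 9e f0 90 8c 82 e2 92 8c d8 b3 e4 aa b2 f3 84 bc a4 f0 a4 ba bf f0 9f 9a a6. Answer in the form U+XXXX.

Offset 0: leading byte 0xE2 = 11100010 → 3-byte char #1 = E2 94 AC.
Offset 3: leading byte 0x7C = 01111100 → 1-byte char #2 = 7C.
Leading byte 0x7C = 01111100 matches 0xxxxxxx → 1-byte sequence.
Byte 1: 0x7C = 01111100, payload 1111100 (7 bits).
Concatenate: 1111100 = 0x7C (7 bits → U+007C).

U+007C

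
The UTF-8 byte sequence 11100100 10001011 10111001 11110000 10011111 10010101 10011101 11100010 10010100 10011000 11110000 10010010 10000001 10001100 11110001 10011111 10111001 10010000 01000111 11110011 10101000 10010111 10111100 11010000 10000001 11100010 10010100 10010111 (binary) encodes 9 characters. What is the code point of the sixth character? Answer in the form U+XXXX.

Offset 0: leading byte 0xE4 = 11100100 → 3-byte char #1 = E4 8B B9.
Offset 3: leading byte 0xF0 = 11110000 → 4-byte char #2 = F0 9F 95 9D.
Offset 7: leading byte 0xE2 = 11100010 → 3-byte char #3 = E2 94 98.
Offset 10: leading byte 0xF0 = 11110000 → 4-byte char #4 = F0 92 81 8C.
Offset 14: leading byte 0xF1 = 11110001 → 4-byte char #5 = F1 9F B9 90.
Offset 18: leading byte 0x47 = 01000111 → 1-byte char #6 = 47.
Leading byte 0x47 = 01000111 matches 0xxxxxxx → 1-byte sequence.
Byte 1: 0x47 = 01000111, payload 1000111 (7 bits).
Concatenate: 1000111 = 0x47 (7 bits → U+0047).

U+0047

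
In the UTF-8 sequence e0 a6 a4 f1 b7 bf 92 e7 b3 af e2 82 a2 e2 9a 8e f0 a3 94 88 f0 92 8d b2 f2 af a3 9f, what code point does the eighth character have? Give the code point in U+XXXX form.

Offset 0: leading byte 0xE0 = 11100000 → 3-byte char #1 = E0 A6 A4.
Offset 3: leading byte 0xF1 = 11110001 → 4-byte char #2 = F1 B7 BF 92.
Offset 7: leading byte 0xE7 = 11100111 → 3-byte char #3 = E7 B3 AF.
Offset 10: leading byte 0xE2 = 11100010 → 3-byte char #4 = E2 82 A2.
Offset 13: leading byte 0xE2 = 11100010 → 3-byte char #5 = E2 9A 8E.
Offset 16: leading byte 0xF0 = 11110000 → 4-byte char #6 = F0 A3 94 88.
Offset 20: leading byte 0xF0 = 11110000 → 4-byte char #7 = F0 92 8D B2.
Offset 24: leading byte 0xF2 = 11110010 → 4-byte char #8 = F2 AF A3 9F.
Leading byte 0xF2 = 11110010 matches 11110xxx → 4-byte sequence.
Byte 1: 0xF2 = 11110010, payload 010 (3 bits).
Byte 2: 0xAF = 10101111 (10xxxxxx ✓), payload 101111.
Byte 3: 0xA3 = 10100011 (10xxxxxx ✓), payload 100011.
Byte 4: 0x9F = 10011111 (10xxxxxx ✓), payload 011111.
Concatenate: 010101111100011011111 = 0xAF8DF (21 bits → U+AF8DF).

U+AF8DF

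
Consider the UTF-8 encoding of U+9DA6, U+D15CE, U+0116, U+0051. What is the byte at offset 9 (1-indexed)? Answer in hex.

0x96

1-indexed offset 9 is 0-indexed offset 8.
U+9DA6 → 3-byte form E9 B6 A6 at offsets 0–2.
U+D15CE → 4-byte form F3 91 97 8E at offsets 3–6.
U+0116 → 2-byte form C4 96 at offsets 7–8.
Offset 8 falls in char 3's range; it's byte 2 of C4 96 = 0x96.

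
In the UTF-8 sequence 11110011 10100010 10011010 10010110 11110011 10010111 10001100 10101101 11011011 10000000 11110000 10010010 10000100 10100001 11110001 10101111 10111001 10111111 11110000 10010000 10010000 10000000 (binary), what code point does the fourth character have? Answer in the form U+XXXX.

Offset 0: leading byte 0xF3 = 11110011 → 4-byte char #1 = F3 A2 9A 96.
Offset 4: leading byte 0xF3 = 11110011 → 4-byte char #2 = F3 97 8C AD.
Offset 8: leading byte 0xDB = 11011011 → 2-byte char #3 = DB 80.
Offset 10: leading byte 0xF0 = 11110000 → 4-byte char #4 = F0 92 84 A1.
Leading byte 0xF0 = 11110000 matches 11110xxx → 4-byte sequence.
Byte 1: 0xF0 = 11110000, payload 000 (3 bits).
Byte 2: 0x92 = 10010010 (10xxxxxx ✓), payload 010010.
Byte 3: 0x84 = 10000100 (10xxxxxx ✓), payload 000100.
Byte 4: 0xA1 = 10100001 (10xxxxxx ✓), payload 100001.
Concatenate: 000010010000100100001 = 0x12121 (21 bits → U+12121).

U+12121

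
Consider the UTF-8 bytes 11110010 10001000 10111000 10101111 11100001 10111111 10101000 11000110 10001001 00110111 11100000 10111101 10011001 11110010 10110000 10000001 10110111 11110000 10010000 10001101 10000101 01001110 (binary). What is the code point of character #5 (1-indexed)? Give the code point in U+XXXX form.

Offset 0: leading byte 0xF2 = 11110010 → 4-byte char #1 = F2 88 B8 AF.
Offset 4: leading byte 0xE1 = 11100001 → 3-byte char #2 = E1 BF A8.
Offset 7: leading byte 0xC6 = 11000110 → 2-byte char #3 = C6 89.
Offset 9: leading byte 0x37 = 00110111 → 1-byte char #4 = 37.
Offset 10: leading byte 0xE0 = 11100000 → 3-byte char #5 = E0 BD 99.
Leading byte 0xE0 = 11100000 matches 1110xxxx → 3-byte sequence.
Byte 1: 0xE0 = 11100000, payload 0000 (4 bits).
Byte 2: 0xBD = 10111101 (10xxxxxx ✓), payload 111101.
Byte 3: 0x99 = 10011001 (10xxxxxx ✓), payload 011001.
Concatenate: 0000111101011001 = 0xF59 (16 bits → U+0F59).

U+0F59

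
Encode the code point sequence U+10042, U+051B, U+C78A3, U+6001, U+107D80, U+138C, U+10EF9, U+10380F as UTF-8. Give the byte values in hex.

F0 90 81 82 D4 9B F3 87 A2 A3 E6 80 81 F4 87 B6 80 E1 8E 8C F0 90 BB B9 F4 83 A0 8F

U+10042: 4-byte form → F0 90 81 82.
U+051B: 2-byte form → D4 9B.
U+C78A3: 4-byte form → F3 87 A2 A3.
U+6001: 3-byte form → E6 80 81.
U+107D80: 4-byte form → F4 87 B6 80.
U+138C: 3-byte form → E1 8E 8C.
U+10EF9: 4-byte form → F0 90 BB B9.
U+10380F: 4-byte form → F4 83 A0 8F.
Concatenated (28 bytes): F0 90 81 82 D4 9B F3 87 A2 A3 E6 80 81 F4 87 B6 80 E1 8E 8C F0 90 BB B9 F4 83 A0 8F.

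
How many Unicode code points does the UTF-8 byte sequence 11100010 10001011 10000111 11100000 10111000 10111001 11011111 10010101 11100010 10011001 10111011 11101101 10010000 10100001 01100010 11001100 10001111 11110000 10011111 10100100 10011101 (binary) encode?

8

Byte at offset 0: 0xE2 = 11100010 → 3-byte char (#1). Advance 3.
Byte at offset 3: 0xE0 = 11100000 → 3-byte char (#2). Advance 3.
Byte at offset 6: 0xDF = 11011111 → 2-byte char (#3). Advance 2.
Byte at offset 8: 0xE2 = 11100010 → 3-byte char (#4). Advance 3.
Byte at offset 11: 0xED = 11101101 → 3-byte char (#5). Advance 3.
Byte at offset 14: 0x62 = 01100010 → 1-byte char (#6). Advance 1.
Byte at offset 15: 0xCC = 11001100 → 2-byte char (#7). Advance 2.
Byte at offset 17: 0xF0 = 11110000 → 4-byte char (#8). Advance 4.
Reached end at offset 21 after 8 code points.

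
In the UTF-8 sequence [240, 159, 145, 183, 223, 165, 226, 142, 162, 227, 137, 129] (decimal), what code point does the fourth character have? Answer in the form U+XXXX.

Offset 0: leading byte 0xF0 = 11110000 → 4-byte char #1 = F0 9F 91 B7.
Offset 4: leading byte 0xDF = 11011111 → 2-byte char #2 = DF A5.
Offset 6: leading byte 0xE2 = 11100010 → 3-byte char #3 = E2 8E A2.
Offset 9: leading byte 0xE3 = 11100011 → 3-byte char #4 = E3 89 81.
Leading byte 0xE3 = 11100011 matches 1110xxxx → 3-byte sequence.
Byte 1: 0xE3 = 11100011, payload 0011 (4 bits).
Byte 2: 0x89 = 10001001 (10xxxxxx ✓), payload 001001.
Byte 3: 0x81 = 10000001 (10xxxxxx ✓), payload 000001.
Concatenate: 0011001001000001 = 0x3241 (16 bits → U+3241).

U+3241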